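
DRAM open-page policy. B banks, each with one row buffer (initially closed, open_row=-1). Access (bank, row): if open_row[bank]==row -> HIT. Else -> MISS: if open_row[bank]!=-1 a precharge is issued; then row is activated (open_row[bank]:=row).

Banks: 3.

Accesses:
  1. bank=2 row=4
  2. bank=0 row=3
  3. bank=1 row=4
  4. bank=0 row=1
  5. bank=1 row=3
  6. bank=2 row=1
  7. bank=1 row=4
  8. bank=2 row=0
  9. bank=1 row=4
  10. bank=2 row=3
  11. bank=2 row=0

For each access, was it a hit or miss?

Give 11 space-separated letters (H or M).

Answer: M M M M M M M M H M M

Derivation:
Acc 1: bank2 row4 -> MISS (open row4); precharges=0
Acc 2: bank0 row3 -> MISS (open row3); precharges=0
Acc 3: bank1 row4 -> MISS (open row4); precharges=0
Acc 4: bank0 row1 -> MISS (open row1); precharges=1
Acc 5: bank1 row3 -> MISS (open row3); precharges=2
Acc 6: bank2 row1 -> MISS (open row1); precharges=3
Acc 7: bank1 row4 -> MISS (open row4); precharges=4
Acc 8: bank2 row0 -> MISS (open row0); precharges=5
Acc 9: bank1 row4 -> HIT
Acc 10: bank2 row3 -> MISS (open row3); precharges=6
Acc 11: bank2 row0 -> MISS (open row0); precharges=7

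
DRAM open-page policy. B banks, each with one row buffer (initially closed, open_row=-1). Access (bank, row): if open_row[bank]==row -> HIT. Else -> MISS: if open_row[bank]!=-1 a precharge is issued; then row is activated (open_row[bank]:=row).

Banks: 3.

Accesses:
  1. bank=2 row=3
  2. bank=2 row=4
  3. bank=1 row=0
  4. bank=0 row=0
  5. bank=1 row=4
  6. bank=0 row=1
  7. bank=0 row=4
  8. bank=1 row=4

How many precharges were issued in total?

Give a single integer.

Acc 1: bank2 row3 -> MISS (open row3); precharges=0
Acc 2: bank2 row4 -> MISS (open row4); precharges=1
Acc 3: bank1 row0 -> MISS (open row0); precharges=1
Acc 4: bank0 row0 -> MISS (open row0); precharges=1
Acc 5: bank1 row4 -> MISS (open row4); precharges=2
Acc 6: bank0 row1 -> MISS (open row1); precharges=3
Acc 7: bank0 row4 -> MISS (open row4); precharges=4
Acc 8: bank1 row4 -> HIT

Answer: 4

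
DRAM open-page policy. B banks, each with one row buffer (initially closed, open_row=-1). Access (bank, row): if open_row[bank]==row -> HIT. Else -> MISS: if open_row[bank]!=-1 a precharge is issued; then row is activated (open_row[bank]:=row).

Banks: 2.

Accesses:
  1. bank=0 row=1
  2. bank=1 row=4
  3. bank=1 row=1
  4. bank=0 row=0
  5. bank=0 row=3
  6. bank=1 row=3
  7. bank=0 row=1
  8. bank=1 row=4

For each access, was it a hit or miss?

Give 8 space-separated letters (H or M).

Answer: M M M M M M M M

Derivation:
Acc 1: bank0 row1 -> MISS (open row1); precharges=0
Acc 2: bank1 row4 -> MISS (open row4); precharges=0
Acc 3: bank1 row1 -> MISS (open row1); precharges=1
Acc 4: bank0 row0 -> MISS (open row0); precharges=2
Acc 5: bank0 row3 -> MISS (open row3); precharges=3
Acc 6: bank1 row3 -> MISS (open row3); precharges=4
Acc 7: bank0 row1 -> MISS (open row1); precharges=5
Acc 8: bank1 row4 -> MISS (open row4); precharges=6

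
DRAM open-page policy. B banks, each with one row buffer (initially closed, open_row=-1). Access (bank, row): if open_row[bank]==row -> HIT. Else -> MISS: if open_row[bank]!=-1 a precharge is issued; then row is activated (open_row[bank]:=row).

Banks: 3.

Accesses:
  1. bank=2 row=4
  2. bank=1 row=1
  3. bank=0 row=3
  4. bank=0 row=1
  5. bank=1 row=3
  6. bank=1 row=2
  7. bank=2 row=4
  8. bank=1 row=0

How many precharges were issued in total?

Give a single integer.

Acc 1: bank2 row4 -> MISS (open row4); precharges=0
Acc 2: bank1 row1 -> MISS (open row1); precharges=0
Acc 3: bank0 row3 -> MISS (open row3); precharges=0
Acc 4: bank0 row1 -> MISS (open row1); precharges=1
Acc 5: bank1 row3 -> MISS (open row3); precharges=2
Acc 6: bank1 row2 -> MISS (open row2); precharges=3
Acc 7: bank2 row4 -> HIT
Acc 8: bank1 row0 -> MISS (open row0); precharges=4

Answer: 4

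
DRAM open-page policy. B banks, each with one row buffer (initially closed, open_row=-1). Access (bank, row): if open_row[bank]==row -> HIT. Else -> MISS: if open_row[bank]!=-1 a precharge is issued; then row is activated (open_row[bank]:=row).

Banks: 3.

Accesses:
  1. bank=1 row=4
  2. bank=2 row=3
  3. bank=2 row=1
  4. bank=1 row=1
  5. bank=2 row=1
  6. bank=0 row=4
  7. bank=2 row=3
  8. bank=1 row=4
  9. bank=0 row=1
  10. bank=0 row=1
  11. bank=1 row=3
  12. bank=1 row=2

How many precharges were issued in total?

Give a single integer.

Acc 1: bank1 row4 -> MISS (open row4); precharges=0
Acc 2: bank2 row3 -> MISS (open row3); precharges=0
Acc 3: bank2 row1 -> MISS (open row1); precharges=1
Acc 4: bank1 row1 -> MISS (open row1); precharges=2
Acc 5: bank2 row1 -> HIT
Acc 6: bank0 row4 -> MISS (open row4); precharges=2
Acc 7: bank2 row3 -> MISS (open row3); precharges=3
Acc 8: bank1 row4 -> MISS (open row4); precharges=4
Acc 9: bank0 row1 -> MISS (open row1); precharges=5
Acc 10: bank0 row1 -> HIT
Acc 11: bank1 row3 -> MISS (open row3); precharges=6
Acc 12: bank1 row2 -> MISS (open row2); precharges=7

Answer: 7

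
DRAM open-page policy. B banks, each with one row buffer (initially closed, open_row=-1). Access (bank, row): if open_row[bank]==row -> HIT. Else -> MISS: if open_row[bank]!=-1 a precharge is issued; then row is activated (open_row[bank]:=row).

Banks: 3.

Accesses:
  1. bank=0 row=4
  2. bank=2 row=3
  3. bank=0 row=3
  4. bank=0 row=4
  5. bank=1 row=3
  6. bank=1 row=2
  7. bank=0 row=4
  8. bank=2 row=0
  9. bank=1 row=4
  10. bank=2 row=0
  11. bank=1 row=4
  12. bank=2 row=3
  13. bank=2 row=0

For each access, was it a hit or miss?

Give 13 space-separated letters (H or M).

Acc 1: bank0 row4 -> MISS (open row4); precharges=0
Acc 2: bank2 row3 -> MISS (open row3); precharges=0
Acc 3: bank0 row3 -> MISS (open row3); precharges=1
Acc 4: bank0 row4 -> MISS (open row4); precharges=2
Acc 5: bank1 row3 -> MISS (open row3); precharges=2
Acc 6: bank1 row2 -> MISS (open row2); precharges=3
Acc 7: bank0 row4 -> HIT
Acc 8: bank2 row0 -> MISS (open row0); precharges=4
Acc 9: bank1 row4 -> MISS (open row4); precharges=5
Acc 10: bank2 row0 -> HIT
Acc 11: bank1 row4 -> HIT
Acc 12: bank2 row3 -> MISS (open row3); precharges=6
Acc 13: bank2 row0 -> MISS (open row0); precharges=7

Answer: M M M M M M H M M H H M M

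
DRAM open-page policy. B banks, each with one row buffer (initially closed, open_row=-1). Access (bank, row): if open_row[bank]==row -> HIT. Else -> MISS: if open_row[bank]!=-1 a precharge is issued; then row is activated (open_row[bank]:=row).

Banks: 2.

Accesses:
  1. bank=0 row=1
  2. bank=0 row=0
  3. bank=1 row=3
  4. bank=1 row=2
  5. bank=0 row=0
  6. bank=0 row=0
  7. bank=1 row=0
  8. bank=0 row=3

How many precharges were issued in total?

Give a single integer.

Answer: 4

Derivation:
Acc 1: bank0 row1 -> MISS (open row1); precharges=0
Acc 2: bank0 row0 -> MISS (open row0); precharges=1
Acc 3: bank1 row3 -> MISS (open row3); precharges=1
Acc 4: bank1 row2 -> MISS (open row2); precharges=2
Acc 5: bank0 row0 -> HIT
Acc 6: bank0 row0 -> HIT
Acc 7: bank1 row0 -> MISS (open row0); precharges=3
Acc 8: bank0 row3 -> MISS (open row3); precharges=4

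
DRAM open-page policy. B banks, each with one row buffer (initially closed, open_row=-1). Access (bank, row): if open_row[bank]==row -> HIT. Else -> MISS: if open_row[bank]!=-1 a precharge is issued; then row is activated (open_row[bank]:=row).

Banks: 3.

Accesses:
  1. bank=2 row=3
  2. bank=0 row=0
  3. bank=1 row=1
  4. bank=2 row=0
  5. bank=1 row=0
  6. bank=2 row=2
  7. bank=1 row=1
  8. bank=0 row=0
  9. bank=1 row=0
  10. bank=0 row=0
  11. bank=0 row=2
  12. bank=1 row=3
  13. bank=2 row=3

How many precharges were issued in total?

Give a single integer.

Acc 1: bank2 row3 -> MISS (open row3); precharges=0
Acc 2: bank0 row0 -> MISS (open row0); precharges=0
Acc 3: bank1 row1 -> MISS (open row1); precharges=0
Acc 4: bank2 row0 -> MISS (open row0); precharges=1
Acc 5: bank1 row0 -> MISS (open row0); precharges=2
Acc 6: bank2 row2 -> MISS (open row2); precharges=3
Acc 7: bank1 row1 -> MISS (open row1); precharges=4
Acc 8: bank0 row0 -> HIT
Acc 9: bank1 row0 -> MISS (open row0); precharges=5
Acc 10: bank0 row0 -> HIT
Acc 11: bank0 row2 -> MISS (open row2); precharges=6
Acc 12: bank1 row3 -> MISS (open row3); precharges=7
Acc 13: bank2 row3 -> MISS (open row3); precharges=8

Answer: 8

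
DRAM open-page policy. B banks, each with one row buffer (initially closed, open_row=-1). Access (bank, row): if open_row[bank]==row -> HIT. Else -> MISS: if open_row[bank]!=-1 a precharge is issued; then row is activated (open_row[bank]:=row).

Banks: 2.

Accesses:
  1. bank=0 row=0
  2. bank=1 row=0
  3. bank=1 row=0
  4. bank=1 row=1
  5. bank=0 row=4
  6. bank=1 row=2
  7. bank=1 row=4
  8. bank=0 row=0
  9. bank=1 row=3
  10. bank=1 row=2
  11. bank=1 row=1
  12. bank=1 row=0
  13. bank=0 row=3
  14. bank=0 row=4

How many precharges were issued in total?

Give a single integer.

Acc 1: bank0 row0 -> MISS (open row0); precharges=0
Acc 2: bank1 row0 -> MISS (open row0); precharges=0
Acc 3: bank1 row0 -> HIT
Acc 4: bank1 row1 -> MISS (open row1); precharges=1
Acc 5: bank0 row4 -> MISS (open row4); precharges=2
Acc 6: bank1 row2 -> MISS (open row2); precharges=3
Acc 7: bank1 row4 -> MISS (open row4); precharges=4
Acc 8: bank0 row0 -> MISS (open row0); precharges=5
Acc 9: bank1 row3 -> MISS (open row3); precharges=6
Acc 10: bank1 row2 -> MISS (open row2); precharges=7
Acc 11: bank1 row1 -> MISS (open row1); precharges=8
Acc 12: bank1 row0 -> MISS (open row0); precharges=9
Acc 13: bank0 row3 -> MISS (open row3); precharges=10
Acc 14: bank0 row4 -> MISS (open row4); precharges=11

Answer: 11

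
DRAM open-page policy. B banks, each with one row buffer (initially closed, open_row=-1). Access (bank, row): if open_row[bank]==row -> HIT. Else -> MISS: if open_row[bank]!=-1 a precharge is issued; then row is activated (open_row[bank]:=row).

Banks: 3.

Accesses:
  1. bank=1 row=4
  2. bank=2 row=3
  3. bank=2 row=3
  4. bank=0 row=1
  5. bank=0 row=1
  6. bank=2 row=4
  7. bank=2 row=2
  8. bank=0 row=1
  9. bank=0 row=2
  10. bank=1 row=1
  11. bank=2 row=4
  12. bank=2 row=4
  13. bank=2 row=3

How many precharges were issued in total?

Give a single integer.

Answer: 6

Derivation:
Acc 1: bank1 row4 -> MISS (open row4); precharges=0
Acc 2: bank2 row3 -> MISS (open row3); precharges=0
Acc 3: bank2 row3 -> HIT
Acc 4: bank0 row1 -> MISS (open row1); precharges=0
Acc 5: bank0 row1 -> HIT
Acc 6: bank2 row4 -> MISS (open row4); precharges=1
Acc 7: bank2 row2 -> MISS (open row2); precharges=2
Acc 8: bank0 row1 -> HIT
Acc 9: bank0 row2 -> MISS (open row2); precharges=3
Acc 10: bank1 row1 -> MISS (open row1); precharges=4
Acc 11: bank2 row4 -> MISS (open row4); precharges=5
Acc 12: bank2 row4 -> HIT
Acc 13: bank2 row3 -> MISS (open row3); precharges=6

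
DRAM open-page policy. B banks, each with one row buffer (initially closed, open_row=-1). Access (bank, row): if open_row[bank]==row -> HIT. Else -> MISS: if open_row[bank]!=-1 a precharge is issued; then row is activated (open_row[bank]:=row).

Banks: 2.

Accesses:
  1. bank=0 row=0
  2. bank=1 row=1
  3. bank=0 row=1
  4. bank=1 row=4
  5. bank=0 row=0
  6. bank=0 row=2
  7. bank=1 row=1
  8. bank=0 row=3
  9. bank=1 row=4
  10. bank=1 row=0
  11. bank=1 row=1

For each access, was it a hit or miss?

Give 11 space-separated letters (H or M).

Answer: M M M M M M M M M M M

Derivation:
Acc 1: bank0 row0 -> MISS (open row0); precharges=0
Acc 2: bank1 row1 -> MISS (open row1); precharges=0
Acc 3: bank0 row1 -> MISS (open row1); precharges=1
Acc 4: bank1 row4 -> MISS (open row4); precharges=2
Acc 5: bank0 row0 -> MISS (open row0); precharges=3
Acc 6: bank0 row2 -> MISS (open row2); precharges=4
Acc 7: bank1 row1 -> MISS (open row1); precharges=5
Acc 8: bank0 row3 -> MISS (open row3); precharges=6
Acc 9: bank1 row4 -> MISS (open row4); precharges=7
Acc 10: bank1 row0 -> MISS (open row0); precharges=8
Acc 11: bank1 row1 -> MISS (open row1); precharges=9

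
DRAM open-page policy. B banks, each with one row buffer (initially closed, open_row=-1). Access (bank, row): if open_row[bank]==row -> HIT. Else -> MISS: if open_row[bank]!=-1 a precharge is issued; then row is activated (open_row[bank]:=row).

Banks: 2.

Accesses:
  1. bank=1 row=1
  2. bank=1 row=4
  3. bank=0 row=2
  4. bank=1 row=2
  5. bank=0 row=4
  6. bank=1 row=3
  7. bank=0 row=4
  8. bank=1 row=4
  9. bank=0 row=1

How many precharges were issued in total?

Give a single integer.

Answer: 6

Derivation:
Acc 1: bank1 row1 -> MISS (open row1); precharges=0
Acc 2: bank1 row4 -> MISS (open row4); precharges=1
Acc 3: bank0 row2 -> MISS (open row2); precharges=1
Acc 4: bank1 row2 -> MISS (open row2); precharges=2
Acc 5: bank0 row4 -> MISS (open row4); precharges=3
Acc 6: bank1 row3 -> MISS (open row3); precharges=4
Acc 7: bank0 row4 -> HIT
Acc 8: bank1 row4 -> MISS (open row4); precharges=5
Acc 9: bank0 row1 -> MISS (open row1); precharges=6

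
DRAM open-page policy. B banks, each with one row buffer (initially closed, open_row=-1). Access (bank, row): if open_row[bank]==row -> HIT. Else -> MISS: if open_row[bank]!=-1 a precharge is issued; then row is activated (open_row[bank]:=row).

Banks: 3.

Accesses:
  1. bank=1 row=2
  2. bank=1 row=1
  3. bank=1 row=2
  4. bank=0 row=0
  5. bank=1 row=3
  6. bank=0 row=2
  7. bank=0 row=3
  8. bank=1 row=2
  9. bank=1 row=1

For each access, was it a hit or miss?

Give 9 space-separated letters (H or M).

Acc 1: bank1 row2 -> MISS (open row2); precharges=0
Acc 2: bank1 row1 -> MISS (open row1); precharges=1
Acc 3: bank1 row2 -> MISS (open row2); precharges=2
Acc 4: bank0 row0 -> MISS (open row0); precharges=2
Acc 5: bank1 row3 -> MISS (open row3); precharges=3
Acc 6: bank0 row2 -> MISS (open row2); precharges=4
Acc 7: bank0 row3 -> MISS (open row3); precharges=5
Acc 8: bank1 row2 -> MISS (open row2); precharges=6
Acc 9: bank1 row1 -> MISS (open row1); precharges=7

Answer: M M M M M M M M M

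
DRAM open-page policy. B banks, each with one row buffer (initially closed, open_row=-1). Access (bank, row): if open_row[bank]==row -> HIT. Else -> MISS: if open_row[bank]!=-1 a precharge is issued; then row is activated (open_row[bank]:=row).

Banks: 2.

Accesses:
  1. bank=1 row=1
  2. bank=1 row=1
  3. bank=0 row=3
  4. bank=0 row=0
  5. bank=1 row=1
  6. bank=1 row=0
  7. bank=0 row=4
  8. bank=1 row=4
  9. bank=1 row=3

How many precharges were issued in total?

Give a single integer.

Acc 1: bank1 row1 -> MISS (open row1); precharges=0
Acc 2: bank1 row1 -> HIT
Acc 3: bank0 row3 -> MISS (open row3); precharges=0
Acc 4: bank0 row0 -> MISS (open row0); precharges=1
Acc 5: bank1 row1 -> HIT
Acc 6: bank1 row0 -> MISS (open row0); precharges=2
Acc 7: bank0 row4 -> MISS (open row4); precharges=3
Acc 8: bank1 row4 -> MISS (open row4); precharges=4
Acc 9: bank1 row3 -> MISS (open row3); precharges=5

Answer: 5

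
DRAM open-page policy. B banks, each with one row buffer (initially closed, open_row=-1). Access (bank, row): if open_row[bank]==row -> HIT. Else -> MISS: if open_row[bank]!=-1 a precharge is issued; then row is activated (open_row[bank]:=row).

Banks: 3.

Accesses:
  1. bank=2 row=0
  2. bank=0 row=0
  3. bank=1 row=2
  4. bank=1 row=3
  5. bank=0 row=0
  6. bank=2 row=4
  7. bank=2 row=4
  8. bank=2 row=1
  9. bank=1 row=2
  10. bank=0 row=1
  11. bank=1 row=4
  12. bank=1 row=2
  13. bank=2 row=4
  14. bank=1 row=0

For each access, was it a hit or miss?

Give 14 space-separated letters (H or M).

Answer: M M M M H M H M M M M M M M

Derivation:
Acc 1: bank2 row0 -> MISS (open row0); precharges=0
Acc 2: bank0 row0 -> MISS (open row0); precharges=0
Acc 3: bank1 row2 -> MISS (open row2); precharges=0
Acc 4: bank1 row3 -> MISS (open row3); precharges=1
Acc 5: bank0 row0 -> HIT
Acc 6: bank2 row4 -> MISS (open row4); precharges=2
Acc 7: bank2 row4 -> HIT
Acc 8: bank2 row1 -> MISS (open row1); precharges=3
Acc 9: bank1 row2 -> MISS (open row2); precharges=4
Acc 10: bank0 row1 -> MISS (open row1); precharges=5
Acc 11: bank1 row4 -> MISS (open row4); precharges=6
Acc 12: bank1 row2 -> MISS (open row2); precharges=7
Acc 13: bank2 row4 -> MISS (open row4); precharges=8
Acc 14: bank1 row0 -> MISS (open row0); precharges=9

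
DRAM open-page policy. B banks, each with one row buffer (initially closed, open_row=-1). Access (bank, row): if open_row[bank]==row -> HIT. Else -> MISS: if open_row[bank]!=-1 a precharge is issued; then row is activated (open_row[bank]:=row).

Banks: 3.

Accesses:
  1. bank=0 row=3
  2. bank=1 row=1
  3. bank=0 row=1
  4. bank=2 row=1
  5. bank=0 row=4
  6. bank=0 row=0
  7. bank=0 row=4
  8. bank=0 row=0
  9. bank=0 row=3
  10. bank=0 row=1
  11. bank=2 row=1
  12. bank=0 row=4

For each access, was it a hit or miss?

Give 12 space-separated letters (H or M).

Acc 1: bank0 row3 -> MISS (open row3); precharges=0
Acc 2: bank1 row1 -> MISS (open row1); precharges=0
Acc 3: bank0 row1 -> MISS (open row1); precharges=1
Acc 4: bank2 row1 -> MISS (open row1); precharges=1
Acc 5: bank0 row4 -> MISS (open row4); precharges=2
Acc 6: bank0 row0 -> MISS (open row0); precharges=3
Acc 7: bank0 row4 -> MISS (open row4); precharges=4
Acc 8: bank0 row0 -> MISS (open row0); precharges=5
Acc 9: bank0 row3 -> MISS (open row3); precharges=6
Acc 10: bank0 row1 -> MISS (open row1); precharges=7
Acc 11: bank2 row1 -> HIT
Acc 12: bank0 row4 -> MISS (open row4); precharges=8

Answer: M M M M M M M M M M H M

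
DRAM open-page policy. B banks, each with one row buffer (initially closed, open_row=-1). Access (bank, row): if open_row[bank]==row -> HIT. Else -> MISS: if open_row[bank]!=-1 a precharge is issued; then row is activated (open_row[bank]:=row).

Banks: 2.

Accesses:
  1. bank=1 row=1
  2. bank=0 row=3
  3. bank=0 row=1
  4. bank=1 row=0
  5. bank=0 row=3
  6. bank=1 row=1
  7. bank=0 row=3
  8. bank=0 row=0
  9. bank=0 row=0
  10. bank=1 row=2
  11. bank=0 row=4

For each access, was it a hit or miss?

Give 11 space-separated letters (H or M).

Acc 1: bank1 row1 -> MISS (open row1); precharges=0
Acc 2: bank0 row3 -> MISS (open row3); precharges=0
Acc 3: bank0 row1 -> MISS (open row1); precharges=1
Acc 4: bank1 row0 -> MISS (open row0); precharges=2
Acc 5: bank0 row3 -> MISS (open row3); precharges=3
Acc 6: bank1 row1 -> MISS (open row1); precharges=4
Acc 7: bank0 row3 -> HIT
Acc 8: bank0 row0 -> MISS (open row0); precharges=5
Acc 9: bank0 row0 -> HIT
Acc 10: bank1 row2 -> MISS (open row2); precharges=6
Acc 11: bank0 row4 -> MISS (open row4); precharges=7

Answer: M M M M M M H M H M M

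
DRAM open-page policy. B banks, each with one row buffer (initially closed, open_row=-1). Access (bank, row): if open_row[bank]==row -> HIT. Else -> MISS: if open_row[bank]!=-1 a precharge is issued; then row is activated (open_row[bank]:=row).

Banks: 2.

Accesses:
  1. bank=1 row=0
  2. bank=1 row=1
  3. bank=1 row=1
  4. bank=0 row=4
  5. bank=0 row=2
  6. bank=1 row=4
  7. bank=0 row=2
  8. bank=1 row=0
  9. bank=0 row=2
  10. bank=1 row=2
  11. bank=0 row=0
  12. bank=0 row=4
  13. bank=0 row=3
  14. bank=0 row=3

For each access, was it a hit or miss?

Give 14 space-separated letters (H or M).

Acc 1: bank1 row0 -> MISS (open row0); precharges=0
Acc 2: bank1 row1 -> MISS (open row1); precharges=1
Acc 3: bank1 row1 -> HIT
Acc 4: bank0 row4 -> MISS (open row4); precharges=1
Acc 5: bank0 row2 -> MISS (open row2); precharges=2
Acc 6: bank1 row4 -> MISS (open row4); precharges=3
Acc 7: bank0 row2 -> HIT
Acc 8: bank1 row0 -> MISS (open row0); precharges=4
Acc 9: bank0 row2 -> HIT
Acc 10: bank1 row2 -> MISS (open row2); precharges=5
Acc 11: bank0 row0 -> MISS (open row0); precharges=6
Acc 12: bank0 row4 -> MISS (open row4); precharges=7
Acc 13: bank0 row3 -> MISS (open row3); precharges=8
Acc 14: bank0 row3 -> HIT

Answer: M M H M M M H M H M M M M H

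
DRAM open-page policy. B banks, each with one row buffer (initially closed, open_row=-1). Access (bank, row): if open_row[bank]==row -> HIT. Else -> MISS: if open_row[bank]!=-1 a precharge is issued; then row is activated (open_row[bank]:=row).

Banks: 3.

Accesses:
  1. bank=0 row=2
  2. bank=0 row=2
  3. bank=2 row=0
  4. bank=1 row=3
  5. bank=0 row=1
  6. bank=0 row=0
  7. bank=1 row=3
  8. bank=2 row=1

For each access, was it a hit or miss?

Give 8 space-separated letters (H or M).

Acc 1: bank0 row2 -> MISS (open row2); precharges=0
Acc 2: bank0 row2 -> HIT
Acc 3: bank2 row0 -> MISS (open row0); precharges=0
Acc 4: bank1 row3 -> MISS (open row3); precharges=0
Acc 5: bank0 row1 -> MISS (open row1); precharges=1
Acc 6: bank0 row0 -> MISS (open row0); precharges=2
Acc 7: bank1 row3 -> HIT
Acc 8: bank2 row1 -> MISS (open row1); precharges=3

Answer: M H M M M M H M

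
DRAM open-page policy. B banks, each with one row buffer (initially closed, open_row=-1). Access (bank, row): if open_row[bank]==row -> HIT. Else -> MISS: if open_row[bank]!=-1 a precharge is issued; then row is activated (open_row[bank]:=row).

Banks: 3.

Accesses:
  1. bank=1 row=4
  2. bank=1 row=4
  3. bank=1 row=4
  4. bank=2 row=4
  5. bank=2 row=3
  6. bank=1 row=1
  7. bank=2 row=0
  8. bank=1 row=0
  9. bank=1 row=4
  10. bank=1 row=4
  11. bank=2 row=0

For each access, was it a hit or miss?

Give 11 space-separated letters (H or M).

Acc 1: bank1 row4 -> MISS (open row4); precharges=0
Acc 2: bank1 row4 -> HIT
Acc 3: bank1 row4 -> HIT
Acc 4: bank2 row4 -> MISS (open row4); precharges=0
Acc 5: bank2 row3 -> MISS (open row3); precharges=1
Acc 6: bank1 row1 -> MISS (open row1); precharges=2
Acc 7: bank2 row0 -> MISS (open row0); precharges=3
Acc 8: bank1 row0 -> MISS (open row0); precharges=4
Acc 9: bank1 row4 -> MISS (open row4); precharges=5
Acc 10: bank1 row4 -> HIT
Acc 11: bank2 row0 -> HIT

Answer: M H H M M M M M M H H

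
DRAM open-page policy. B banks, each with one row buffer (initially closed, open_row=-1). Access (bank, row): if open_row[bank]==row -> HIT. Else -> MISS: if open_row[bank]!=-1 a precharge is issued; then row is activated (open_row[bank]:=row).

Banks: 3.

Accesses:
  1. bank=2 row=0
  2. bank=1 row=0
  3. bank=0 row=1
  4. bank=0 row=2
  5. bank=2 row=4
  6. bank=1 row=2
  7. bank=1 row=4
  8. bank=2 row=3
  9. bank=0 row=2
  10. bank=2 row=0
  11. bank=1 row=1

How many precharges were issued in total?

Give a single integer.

Answer: 7

Derivation:
Acc 1: bank2 row0 -> MISS (open row0); precharges=0
Acc 2: bank1 row0 -> MISS (open row0); precharges=0
Acc 3: bank0 row1 -> MISS (open row1); precharges=0
Acc 4: bank0 row2 -> MISS (open row2); precharges=1
Acc 5: bank2 row4 -> MISS (open row4); precharges=2
Acc 6: bank1 row2 -> MISS (open row2); precharges=3
Acc 7: bank1 row4 -> MISS (open row4); precharges=4
Acc 8: bank2 row3 -> MISS (open row3); precharges=5
Acc 9: bank0 row2 -> HIT
Acc 10: bank2 row0 -> MISS (open row0); precharges=6
Acc 11: bank1 row1 -> MISS (open row1); precharges=7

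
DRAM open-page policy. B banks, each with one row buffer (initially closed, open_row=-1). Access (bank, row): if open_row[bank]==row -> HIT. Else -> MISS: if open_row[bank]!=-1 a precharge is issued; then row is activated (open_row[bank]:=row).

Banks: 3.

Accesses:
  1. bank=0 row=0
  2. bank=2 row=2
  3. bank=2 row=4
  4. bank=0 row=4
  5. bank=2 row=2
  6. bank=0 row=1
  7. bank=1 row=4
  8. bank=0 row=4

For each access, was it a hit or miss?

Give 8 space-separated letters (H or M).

Acc 1: bank0 row0 -> MISS (open row0); precharges=0
Acc 2: bank2 row2 -> MISS (open row2); precharges=0
Acc 3: bank2 row4 -> MISS (open row4); precharges=1
Acc 4: bank0 row4 -> MISS (open row4); precharges=2
Acc 5: bank2 row2 -> MISS (open row2); precharges=3
Acc 6: bank0 row1 -> MISS (open row1); precharges=4
Acc 7: bank1 row4 -> MISS (open row4); precharges=4
Acc 8: bank0 row4 -> MISS (open row4); precharges=5

Answer: M M M M M M M M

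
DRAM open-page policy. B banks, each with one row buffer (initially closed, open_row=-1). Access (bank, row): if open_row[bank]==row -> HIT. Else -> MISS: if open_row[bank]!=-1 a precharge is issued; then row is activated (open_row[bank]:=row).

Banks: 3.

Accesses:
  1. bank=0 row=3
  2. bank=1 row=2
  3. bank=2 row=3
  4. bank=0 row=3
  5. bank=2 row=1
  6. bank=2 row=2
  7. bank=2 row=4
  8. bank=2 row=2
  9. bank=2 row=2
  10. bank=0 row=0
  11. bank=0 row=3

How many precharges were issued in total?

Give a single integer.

Acc 1: bank0 row3 -> MISS (open row3); precharges=0
Acc 2: bank1 row2 -> MISS (open row2); precharges=0
Acc 3: bank2 row3 -> MISS (open row3); precharges=0
Acc 4: bank0 row3 -> HIT
Acc 5: bank2 row1 -> MISS (open row1); precharges=1
Acc 6: bank2 row2 -> MISS (open row2); precharges=2
Acc 7: bank2 row4 -> MISS (open row4); precharges=3
Acc 8: bank2 row2 -> MISS (open row2); precharges=4
Acc 9: bank2 row2 -> HIT
Acc 10: bank0 row0 -> MISS (open row0); precharges=5
Acc 11: bank0 row3 -> MISS (open row3); precharges=6

Answer: 6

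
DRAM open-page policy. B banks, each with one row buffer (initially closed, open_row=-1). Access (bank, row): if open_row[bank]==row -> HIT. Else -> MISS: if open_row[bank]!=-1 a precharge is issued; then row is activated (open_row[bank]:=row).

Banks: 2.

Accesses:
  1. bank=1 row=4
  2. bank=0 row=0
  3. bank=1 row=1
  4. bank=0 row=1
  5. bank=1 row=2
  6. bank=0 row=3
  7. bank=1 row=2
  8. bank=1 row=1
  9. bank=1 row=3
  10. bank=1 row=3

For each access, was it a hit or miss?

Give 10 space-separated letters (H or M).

Answer: M M M M M M H M M H

Derivation:
Acc 1: bank1 row4 -> MISS (open row4); precharges=0
Acc 2: bank0 row0 -> MISS (open row0); precharges=0
Acc 3: bank1 row1 -> MISS (open row1); precharges=1
Acc 4: bank0 row1 -> MISS (open row1); precharges=2
Acc 5: bank1 row2 -> MISS (open row2); precharges=3
Acc 6: bank0 row3 -> MISS (open row3); precharges=4
Acc 7: bank1 row2 -> HIT
Acc 8: bank1 row1 -> MISS (open row1); precharges=5
Acc 9: bank1 row3 -> MISS (open row3); precharges=6
Acc 10: bank1 row3 -> HIT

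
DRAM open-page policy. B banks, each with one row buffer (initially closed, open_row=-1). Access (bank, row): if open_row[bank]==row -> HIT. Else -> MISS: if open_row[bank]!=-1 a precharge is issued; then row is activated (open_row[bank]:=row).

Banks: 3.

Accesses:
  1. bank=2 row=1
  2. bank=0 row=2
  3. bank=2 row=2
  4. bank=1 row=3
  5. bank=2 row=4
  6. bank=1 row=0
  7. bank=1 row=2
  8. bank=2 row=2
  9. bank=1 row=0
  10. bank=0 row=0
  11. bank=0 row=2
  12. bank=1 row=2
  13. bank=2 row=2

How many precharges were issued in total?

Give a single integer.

Acc 1: bank2 row1 -> MISS (open row1); precharges=0
Acc 2: bank0 row2 -> MISS (open row2); precharges=0
Acc 3: bank2 row2 -> MISS (open row2); precharges=1
Acc 4: bank1 row3 -> MISS (open row3); precharges=1
Acc 5: bank2 row4 -> MISS (open row4); precharges=2
Acc 6: bank1 row0 -> MISS (open row0); precharges=3
Acc 7: bank1 row2 -> MISS (open row2); precharges=4
Acc 8: bank2 row2 -> MISS (open row2); precharges=5
Acc 9: bank1 row0 -> MISS (open row0); precharges=6
Acc 10: bank0 row0 -> MISS (open row0); precharges=7
Acc 11: bank0 row2 -> MISS (open row2); precharges=8
Acc 12: bank1 row2 -> MISS (open row2); precharges=9
Acc 13: bank2 row2 -> HIT

Answer: 9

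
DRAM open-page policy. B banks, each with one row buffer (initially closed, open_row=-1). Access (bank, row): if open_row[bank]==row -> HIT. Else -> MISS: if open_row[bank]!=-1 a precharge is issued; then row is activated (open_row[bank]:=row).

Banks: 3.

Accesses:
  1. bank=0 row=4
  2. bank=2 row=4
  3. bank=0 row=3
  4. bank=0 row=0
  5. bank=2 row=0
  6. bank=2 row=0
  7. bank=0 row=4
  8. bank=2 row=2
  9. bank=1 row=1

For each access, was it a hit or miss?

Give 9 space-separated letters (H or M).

Acc 1: bank0 row4 -> MISS (open row4); precharges=0
Acc 2: bank2 row4 -> MISS (open row4); precharges=0
Acc 3: bank0 row3 -> MISS (open row3); precharges=1
Acc 4: bank0 row0 -> MISS (open row0); precharges=2
Acc 5: bank2 row0 -> MISS (open row0); precharges=3
Acc 6: bank2 row0 -> HIT
Acc 7: bank0 row4 -> MISS (open row4); precharges=4
Acc 8: bank2 row2 -> MISS (open row2); precharges=5
Acc 9: bank1 row1 -> MISS (open row1); precharges=5

Answer: M M M M M H M M M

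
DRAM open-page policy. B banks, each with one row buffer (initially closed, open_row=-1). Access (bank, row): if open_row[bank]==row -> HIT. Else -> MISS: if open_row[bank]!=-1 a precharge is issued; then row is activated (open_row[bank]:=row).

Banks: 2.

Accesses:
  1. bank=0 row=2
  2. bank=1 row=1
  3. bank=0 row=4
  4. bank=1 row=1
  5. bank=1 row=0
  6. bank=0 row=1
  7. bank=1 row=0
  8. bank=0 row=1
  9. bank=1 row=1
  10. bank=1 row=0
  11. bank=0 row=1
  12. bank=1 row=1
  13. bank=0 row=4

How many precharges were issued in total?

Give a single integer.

Answer: 7

Derivation:
Acc 1: bank0 row2 -> MISS (open row2); precharges=0
Acc 2: bank1 row1 -> MISS (open row1); precharges=0
Acc 3: bank0 row4 -> MISS (open row4); precharges=1
Acc 4: bank1 row1 -> HIT
Acc 5: bank1 row0 -> MISS (open row0); precharges=2
Acc 6: bank0 row1 -> MISS (open row1); precharges=3
Acc 7: bank1 row0 -> HIT
Acc 8: bank0 row1 -> HIT
Acc 9: bank1 row1 -> MISS (open row1); precharges=4
Acc 10: bank1 row0 -> MISS (open row0); precharges=5
Acc 11: bank0 row1 -> HIT
Acc 12: bank1 row1 -> MISS (open row1); precharges=6
Acc 13: bank0 row4 -> MISS (open row4); precharges=7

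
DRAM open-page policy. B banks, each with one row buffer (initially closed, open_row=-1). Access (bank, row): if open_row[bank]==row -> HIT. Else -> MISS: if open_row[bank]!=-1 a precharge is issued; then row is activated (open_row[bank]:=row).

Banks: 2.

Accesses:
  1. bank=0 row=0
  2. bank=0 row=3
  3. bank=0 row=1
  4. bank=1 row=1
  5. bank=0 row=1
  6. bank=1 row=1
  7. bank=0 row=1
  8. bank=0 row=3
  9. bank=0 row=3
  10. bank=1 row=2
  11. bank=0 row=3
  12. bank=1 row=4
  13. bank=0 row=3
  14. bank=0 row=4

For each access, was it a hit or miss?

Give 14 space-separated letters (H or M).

Answer: M M M M H H H M H M H M H M

Derivation:
Acc 1: bank0 row0 -> MISS (open row0); precharges=0
Acc 2: bank0 row3 -> MISS (open row3); precharges=1
Acc 3: bank0 row1 -> MISS (open row1); precharges=2
Acc 4: bank1 row1 -> MISS (open row1); precharges=2
Acc 5: bank0 row1 -> HIT
Acc 6: bank1 row1 -> HIT
Acc 7: bank0 row1 -> HIT
Acc 8: bank0 row3 -> MISS (open row3); precharges=3
Acc 9: bank0 row3 -> HIT
Acc 10: bank1 row2 -> MISS (open row2); precharges=4
Acc 11: bank0 row3 -> HIT
Acc 12: bank1 row4 -> MISS (open row4); precharges=5
Acc 13: bank0 row3 -> HIT
Acc 14: bank0 row4 -> MISS (open row4); precharges=6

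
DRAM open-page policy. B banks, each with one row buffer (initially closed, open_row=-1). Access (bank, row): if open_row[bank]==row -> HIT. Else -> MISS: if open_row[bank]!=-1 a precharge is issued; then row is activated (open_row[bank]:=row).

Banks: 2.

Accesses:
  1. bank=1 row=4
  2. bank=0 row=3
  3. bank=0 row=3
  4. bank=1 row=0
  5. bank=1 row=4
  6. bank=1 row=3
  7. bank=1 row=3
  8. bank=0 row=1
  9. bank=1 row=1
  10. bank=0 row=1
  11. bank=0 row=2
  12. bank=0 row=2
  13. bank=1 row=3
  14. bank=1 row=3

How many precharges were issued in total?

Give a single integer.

Answer: 7

Derivation:
Acc 1: bank1 row4 -> MISS (open row4); precharges=0
Acc 2: bank0 row3 -> MISS (open row3); precharges=0
Acc 3: bank0 row3 -> HIT
Acc 4: bank1 row0 -> MISS (open row0); precharges=1
Acc 5: bank1 row4 -> MISS (open row4); precharges=2
Acc 6: bank1 row3 -> MISS (open row3); precharges=3
Acc 7: bank1 row3 -> HIT
Acc 8: bank0 row1 -> MISS (open row1); precharges=4
Acc 9: bank1 row1 -> MISS (open row1); precharges=5
Acc 10: bank0 row1 -> HIT
Acc 11: bank0 row2 -> MISS (open row2); precharges=6
Acc 12: bank0 row2 -> HIT
Acc 13: bank1 row3 -> MISS (open row3); precharges=7
Acc 14: bank1 row3 -> HIT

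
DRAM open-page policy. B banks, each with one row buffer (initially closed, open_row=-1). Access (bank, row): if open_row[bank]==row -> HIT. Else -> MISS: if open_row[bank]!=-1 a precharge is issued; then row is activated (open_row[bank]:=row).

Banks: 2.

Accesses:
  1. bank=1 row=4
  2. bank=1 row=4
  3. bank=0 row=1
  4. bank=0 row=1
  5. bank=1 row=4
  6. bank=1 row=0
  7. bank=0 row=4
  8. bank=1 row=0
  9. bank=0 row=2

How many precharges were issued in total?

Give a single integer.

Acc 1: bank1 row4 -> MISS (open row4); precharges=0
Acc 2: bank1 row4 -> HIT
Acc 3: bank0 row1 -> MISS (open row1); precharges=0
Acc 4: bank0 row1 -> HIT
Acc 5: bank1 row4 -> HIT
Acc 6: bank1 row0 -> MISS (open row0); precharges=1
Acc 7: bank0 row4 -> MISS (open row4); precharges=2
Acc 8: bank1 row0 -> HIT
Acc 9: bank0 row2 -> MISS (open row2); precharges=3

Answer: 3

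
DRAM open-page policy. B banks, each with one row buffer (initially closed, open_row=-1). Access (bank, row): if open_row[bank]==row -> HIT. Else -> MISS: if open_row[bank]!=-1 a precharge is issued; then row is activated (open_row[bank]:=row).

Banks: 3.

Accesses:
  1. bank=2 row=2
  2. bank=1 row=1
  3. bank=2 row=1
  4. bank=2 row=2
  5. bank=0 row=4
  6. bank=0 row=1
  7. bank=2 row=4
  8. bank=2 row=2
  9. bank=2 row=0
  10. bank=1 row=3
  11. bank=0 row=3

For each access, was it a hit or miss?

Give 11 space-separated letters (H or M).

Acc 1: bank2 row2 -> MISS (open row2); precharges=0
Acc 2: bank1 row1 -> MISS (open row1); precharges=0
Acc 3: bank2 row1 -> MISS (open row1); precharges=1
Acc 4: bank2 row2 -> MISS (open row2); precharges=2
Acc 5: bank0 row4 -> MISS (open row4); precharges=2
Acc 6: bank0 row1 -> MISS (open row1); precharges=3
Acc 7: bank2 row4 -> MISS (open row4); precharges=4
Acc 8: bank2 row2 -> MISS (open row2); precharges=5
Acc 9: bank2 row0 -> MISS (open row0); precharges=6
Acc 10: bank1 row3 -> MISS (open row3); precharges=7
Acc 11: bank0 row3 -> MISS (open row3); precharges=8

Answer: M M M M M M M M M M M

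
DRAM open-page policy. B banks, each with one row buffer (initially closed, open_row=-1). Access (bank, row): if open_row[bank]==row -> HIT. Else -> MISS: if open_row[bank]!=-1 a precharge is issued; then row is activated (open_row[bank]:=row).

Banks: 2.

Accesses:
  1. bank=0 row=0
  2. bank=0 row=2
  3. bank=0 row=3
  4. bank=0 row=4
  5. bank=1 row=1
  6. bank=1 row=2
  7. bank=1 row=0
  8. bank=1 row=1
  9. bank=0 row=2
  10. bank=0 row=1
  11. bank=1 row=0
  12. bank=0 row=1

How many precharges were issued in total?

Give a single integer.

Acc 1: bank0 row0 -> MISS (open row0); precharges=0
Acc 2: bank0 row2 -> MISS (open row2); precharges=1
Acc 3: bank0 row3 -> MISS (open row3); precharges=2
Acc 4: bank0 row4 -> MISS (open row4); precharges=3
Acc 5: bank1 row1 -> MISS (open row1); precharges=3
Acc 6: bank1 row2 -> MISS (open row2); precharges=4
Acc 7: bank1 row0 -> MISS (open row0); precharges=5
Acc 8: bank1 row1 -> MISS (open row1); precharges=6
Acc 9: bank0 row2 -> MISS (open row2); precharges=7
Acc 10: bank0 row1 -> MISS (open row1); precharges=8
Acc 11: bank1 row0 -> MISS (open row0); precharges=9
Acc 12: bank0 row1 -> HIT

Answer: 9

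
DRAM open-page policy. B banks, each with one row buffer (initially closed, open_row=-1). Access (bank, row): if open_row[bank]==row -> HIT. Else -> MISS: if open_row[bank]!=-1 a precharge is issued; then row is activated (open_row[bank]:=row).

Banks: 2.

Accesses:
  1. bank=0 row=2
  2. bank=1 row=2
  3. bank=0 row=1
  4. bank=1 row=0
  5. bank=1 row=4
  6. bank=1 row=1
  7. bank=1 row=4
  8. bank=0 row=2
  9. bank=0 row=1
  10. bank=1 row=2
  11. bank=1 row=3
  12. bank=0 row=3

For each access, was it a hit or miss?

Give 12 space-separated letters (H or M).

Answer: M M M M M M M M M M M M

Derivation:
Acc 1: bank0 row2 -> MISS (open row2); precharges=0
Acc 2: bank1 row2 -> MISS (open row2); precharges=0
Acc 3: bank0 row1 -> MISS (open row1); precharges=1
Acc 4: bank1 row0 -> MISS (open row0); precharges=2
Acc 5: bank1 row4 -> MISS (open row4); precharges=3
Acc 6: bank1 row1 -> MISS (open row1); precharges=4
Acc 7: bank1 row4 -> MISS (open row4); precharges=5
Acc 8: bank0 row2 -> MISS (open row2); precharges=6
Acc 9: bank0 row1 -> MISS (open row1); precharges=7
Acc 10: bank1 row2 -> MISS (open row2); precharges=8
Acc 11: bank1 row3 -> MISS (open row3); precharges=9
Acc 12: bank0 row3 -> MISS (open row3); precharges=10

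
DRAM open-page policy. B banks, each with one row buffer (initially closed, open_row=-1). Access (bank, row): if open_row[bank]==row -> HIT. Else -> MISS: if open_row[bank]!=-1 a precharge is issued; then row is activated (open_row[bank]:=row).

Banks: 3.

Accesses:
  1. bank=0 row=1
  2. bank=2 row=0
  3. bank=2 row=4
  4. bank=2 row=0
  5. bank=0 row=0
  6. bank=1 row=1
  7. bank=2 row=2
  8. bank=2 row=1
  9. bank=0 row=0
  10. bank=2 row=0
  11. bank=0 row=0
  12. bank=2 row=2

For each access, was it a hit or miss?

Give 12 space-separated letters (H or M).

Acc 1: bank0 row1 -> MISS (open row1); precharges=0
Acc 2: bank2 row0 -> MISS (open row0); precharges=0
Acc 3: bank2 row4 -> MISS (open row4); precharges=1
Acc 4: bank2 row0 -> MISS (open row0); precharges=2
Acc 5: bank0 row0 -> MISS (open row0); precharges=3
Acc 6: bank1 row1 -> MISS (open row1); precharges=3
Acc 7: bank2 row2 -> MISS (open row2); precharges=4
Acc 8: bank2 row1 -> MISS (open row1); precharges=5
Acc 9: bank0 row0 -> HIT
Acc 10: bank2 row0 -> MISS (open row0); precharges=6
Acc 11: bank0 row0 -> HIT
Acc 12: bank2 row2 -> MISS (open row2); precharges=7

Answer: M M M M M M M M H M H M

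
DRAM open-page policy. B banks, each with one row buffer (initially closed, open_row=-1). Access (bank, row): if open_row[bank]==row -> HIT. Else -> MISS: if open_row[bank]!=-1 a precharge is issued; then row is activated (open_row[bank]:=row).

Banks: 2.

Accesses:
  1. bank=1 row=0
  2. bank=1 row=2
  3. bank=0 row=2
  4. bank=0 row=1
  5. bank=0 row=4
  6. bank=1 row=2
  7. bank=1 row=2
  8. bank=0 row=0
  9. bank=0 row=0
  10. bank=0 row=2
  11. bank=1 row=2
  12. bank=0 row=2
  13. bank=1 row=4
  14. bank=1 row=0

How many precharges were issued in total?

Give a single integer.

Answer: 7

Derivation:
Acc 1: bank1 row0 -> MISS (open row0); precharges=0
Acc 2: bank1 row2 -> MISS (open row2); precharges=1
Acc 3: bank0 row2 -> MISS (open row2); precharges=1
Acc 4: bank0 row1 -> MISS (open row1); precharges=2
Acc 5: bank0 row4 -> MISS (open row4); precharges=3
Acc 6: bank1 row2 -> HIT
Acc 7: bank1 row2 -> HIT
Acc 8: bank0 row0 -> MISS (open row0); precharges=4
Acc 9: bank0 row0 -> HIT
Acc 10: bank0 row2 -> MISS (open row2); precharges=5
Acc 11: bank1 row2 -> HIT
Acc 12: bank0 row2 -> HIT
Acc 13: bank1 row4 -> MISS (open row4); precharges=6
Acc 14: bank1 row0 -> MISS (open row0); precharges=7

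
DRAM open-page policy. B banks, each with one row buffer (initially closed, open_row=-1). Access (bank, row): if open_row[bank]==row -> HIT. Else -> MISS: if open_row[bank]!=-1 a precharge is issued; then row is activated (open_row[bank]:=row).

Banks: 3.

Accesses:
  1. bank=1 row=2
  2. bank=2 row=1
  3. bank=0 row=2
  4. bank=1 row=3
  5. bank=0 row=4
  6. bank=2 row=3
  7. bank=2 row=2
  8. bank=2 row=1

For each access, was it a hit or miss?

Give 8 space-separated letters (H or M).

Answer: M M M M M M M M

Derivation:
Acc 1: bank1 row2 -> MISS (open row2); precharges=0
Acc 2: bank2 row1 -> MISS (open row1); precharges=0
Acc 3: bank0 row2 -> MISS (open row2); precharges=0
Acc 4: bank1 row3 -> MISS (open row3); precharges=1
Acc 5: bank0 row4 -> MISS (open row4); precharges=2
Acc 6: bank2 row3 -> MISS (open row3); precharges=3
Acc 7: bank2 row2 -> MISS (open row2); precharges=4
Acc 8: bank2 row1 -> MISS (open row1); precharges=5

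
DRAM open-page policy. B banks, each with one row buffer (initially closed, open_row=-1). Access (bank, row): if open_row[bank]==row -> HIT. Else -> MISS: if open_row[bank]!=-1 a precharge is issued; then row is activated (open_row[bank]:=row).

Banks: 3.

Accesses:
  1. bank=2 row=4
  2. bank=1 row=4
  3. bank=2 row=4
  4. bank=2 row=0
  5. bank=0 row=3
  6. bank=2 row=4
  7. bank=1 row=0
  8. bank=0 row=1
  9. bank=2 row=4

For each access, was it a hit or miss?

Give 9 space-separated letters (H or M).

Answer: M M H M M M M M H

Derivation:
Acc 1: bank2 row4 -> MISS (open row4); precharges=0
Acc 2: bank1 row4 -> MISS (open row4); precharges=0
Acc 3: bank2 row4 -> HIT
Acc 4: bank2 row0 -> MISS (open row0); precharges=1
Acc 5: bank0 row3 -> MISS (open row3); precharges=1
Acc 6: bank2 row4 -> MISS (open row4); precharges=2
Acc 7: bank1 row0 -> MISS (open row0); precharges=3
Acc 8: bank0 row1 -> MISS (open row1); precharges=4
Acc 9: bank2 row4 -> HIT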